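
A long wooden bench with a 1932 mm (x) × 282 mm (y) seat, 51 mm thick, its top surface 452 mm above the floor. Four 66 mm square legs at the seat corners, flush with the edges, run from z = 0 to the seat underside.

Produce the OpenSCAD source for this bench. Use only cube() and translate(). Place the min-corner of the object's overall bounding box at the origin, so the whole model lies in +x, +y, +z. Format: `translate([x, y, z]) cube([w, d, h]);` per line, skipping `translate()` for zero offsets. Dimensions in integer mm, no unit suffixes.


// leg_h = 452 − 51 = 401
translate([0, 0, 401]) cube([1932, 282, 51]);
cube([66, 66, 401]);
translate([0, 216, 0]) cube([66, 66, 401]);
translate([1866, 0, 0]) cube([66, 66, 401]);
translate([1866, 216, 0]) cube([66, 66, 401]);


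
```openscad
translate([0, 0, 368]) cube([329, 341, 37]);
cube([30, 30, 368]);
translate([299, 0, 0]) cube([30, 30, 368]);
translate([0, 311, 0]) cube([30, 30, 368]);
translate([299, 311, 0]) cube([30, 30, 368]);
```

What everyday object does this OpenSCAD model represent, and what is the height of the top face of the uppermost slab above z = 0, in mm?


A stool. The seat height is 405 mm.

A 329×341×37 slab at z = 368 on four corner posts — a stool. The seat top is 368 + 37 = 405 mm.


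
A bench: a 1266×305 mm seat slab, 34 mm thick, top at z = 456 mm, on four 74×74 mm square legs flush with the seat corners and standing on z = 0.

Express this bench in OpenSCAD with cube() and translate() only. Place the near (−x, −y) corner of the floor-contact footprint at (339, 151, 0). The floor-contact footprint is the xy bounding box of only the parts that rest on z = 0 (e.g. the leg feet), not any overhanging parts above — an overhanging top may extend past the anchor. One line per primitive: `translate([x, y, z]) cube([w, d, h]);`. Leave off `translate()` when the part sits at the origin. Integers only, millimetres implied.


translate([339, 151, 422]) cube([1266, 305, 34]);
translate([339, 151, 0]) cube([74, 74, 422]);
translate([339, 382, 0]) cube([74, 74, 422]);
translate([1531, 151, 0]) cube([74, 74, 422]);
translate([1531, 382, 0]) cube([74, 74, 422]);


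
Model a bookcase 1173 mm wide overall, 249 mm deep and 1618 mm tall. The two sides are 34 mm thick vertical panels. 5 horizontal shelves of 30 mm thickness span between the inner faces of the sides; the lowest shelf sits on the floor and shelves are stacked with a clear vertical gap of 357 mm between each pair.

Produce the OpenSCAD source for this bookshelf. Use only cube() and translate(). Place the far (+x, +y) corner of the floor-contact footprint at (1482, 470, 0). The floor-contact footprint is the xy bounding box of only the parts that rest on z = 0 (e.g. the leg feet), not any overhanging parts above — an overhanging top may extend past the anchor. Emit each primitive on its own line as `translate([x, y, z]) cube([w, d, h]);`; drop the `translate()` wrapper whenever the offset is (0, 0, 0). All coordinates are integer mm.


translate([309, 221, 0]) cube([34, 249, 1618]);
translate([1448, 221, 0]) cube([34, 249, 1618]);
translate([343, 221, 0]) cube([1105, 249, 30]);
translate([343, 221, 387]) cube([1105, 249, 30]);
translate([343, 221, 774]) cube([1105, 249, 30]);
translate([343, 221, 1161]) cube([1105, 249, 30]);
translate([343, 221, 1548]) cube([1105, 249, 30]);


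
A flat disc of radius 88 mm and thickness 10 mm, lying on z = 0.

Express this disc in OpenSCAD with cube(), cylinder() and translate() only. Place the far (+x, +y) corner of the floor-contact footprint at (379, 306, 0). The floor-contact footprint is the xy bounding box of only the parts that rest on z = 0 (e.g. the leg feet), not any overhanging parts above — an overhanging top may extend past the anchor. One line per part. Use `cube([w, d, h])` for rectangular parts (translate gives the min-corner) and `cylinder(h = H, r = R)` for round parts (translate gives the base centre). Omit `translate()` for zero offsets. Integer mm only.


translate([291, 218, 0]) cylinder(h = 10, r = 88);


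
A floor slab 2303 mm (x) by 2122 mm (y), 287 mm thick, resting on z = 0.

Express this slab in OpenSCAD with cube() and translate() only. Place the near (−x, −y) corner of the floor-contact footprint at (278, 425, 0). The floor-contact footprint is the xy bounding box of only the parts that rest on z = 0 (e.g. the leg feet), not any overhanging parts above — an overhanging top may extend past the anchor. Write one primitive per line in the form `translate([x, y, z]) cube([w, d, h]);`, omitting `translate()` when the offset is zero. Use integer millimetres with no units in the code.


translate([278, 425, 0]) cube([2303, 2122, 287]);


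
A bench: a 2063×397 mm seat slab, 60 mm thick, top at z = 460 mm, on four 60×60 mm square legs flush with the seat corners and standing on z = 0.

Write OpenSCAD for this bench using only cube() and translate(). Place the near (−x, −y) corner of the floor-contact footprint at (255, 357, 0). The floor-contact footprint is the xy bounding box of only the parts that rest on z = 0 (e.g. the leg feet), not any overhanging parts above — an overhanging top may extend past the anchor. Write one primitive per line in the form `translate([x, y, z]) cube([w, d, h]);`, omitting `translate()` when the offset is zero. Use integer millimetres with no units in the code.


translate([255, 357, 400]) cube([2063, 397, 60]);
translate([255, 357, 0]) cube([60, 60, 400]);
translate([255, 694, 0]) cube([60, 60, 400]);
translate([2258, 357, 0]) cube([60, 60, 400]);
translate([2258, 694, 0]) cube([60, 60, 400]);


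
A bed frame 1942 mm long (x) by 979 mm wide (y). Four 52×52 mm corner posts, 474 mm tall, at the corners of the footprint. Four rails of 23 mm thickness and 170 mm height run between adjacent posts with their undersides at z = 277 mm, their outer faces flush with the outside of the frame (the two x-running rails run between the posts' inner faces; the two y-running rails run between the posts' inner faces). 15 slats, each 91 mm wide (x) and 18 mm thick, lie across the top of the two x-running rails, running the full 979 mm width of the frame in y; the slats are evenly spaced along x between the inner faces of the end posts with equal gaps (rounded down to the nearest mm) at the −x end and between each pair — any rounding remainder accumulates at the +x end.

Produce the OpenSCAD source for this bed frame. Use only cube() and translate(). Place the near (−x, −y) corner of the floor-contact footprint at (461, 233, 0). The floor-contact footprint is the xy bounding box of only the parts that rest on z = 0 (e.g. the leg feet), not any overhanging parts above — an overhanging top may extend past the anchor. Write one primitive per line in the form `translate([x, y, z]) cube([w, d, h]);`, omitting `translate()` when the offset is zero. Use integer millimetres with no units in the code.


// slat z = rail_z + rail_h = 277 + 170 = 447
// slat gap = ⌊(1838 − 15·91) / 16⌋ = 29
translate([461, 233, 0]) cube([52, 52, 474]);
translate([461, 1160, 0]) cube([52, 52, 474]);
translate([2351, 233, 0]) cube([52, 52, 474]);
translate([2351, 1160, 0]) cube([52, 52, 474]);
translate([513, 233, 277]) cube([1838, 23, 170]);
translate([513, 1189, 277]) cube([1838, 23, 170]);
translate([461, 285, 277]) cube([23, 875, 170]);
translate([2380, 285, 277]) cube([23, 875, 170]);
translate([542, 233, 447]) cube([91, 979, 18]);
translate([662, 233, 447]) cube([91, 979, 18]);
translate([782, 233, 447]) cube([91, 979, 18]);
translate([902, 233, 447]) cube([91, 979, 18]);
translate([1022, 233, 447]) cube([91, 979, 18]);
translate([1142, 233, 447]) cube([91, 979, 18]);
translate([1262, 233, 447]) cube([91, 979, 18]);
translate([1382, 233, 447]) cube([91, 979, 18]);
translate([1502, 233, 447]) cube([91, 979, 18]);
translate([1622, 233, 447]) cube([91, 979, 18]);
translate([1742, 233, 447]) cube([91, 979, 18]);
translate([1862, 233, 447]) cube([91, 979, 18]);
translate([1982, 233, 447]) cube([91, 979, 18]);
translate([2102, 233, 447]) cube([91, 979, 18]);
translate([2222, 233, 447]) cube([91, 979, 18]);


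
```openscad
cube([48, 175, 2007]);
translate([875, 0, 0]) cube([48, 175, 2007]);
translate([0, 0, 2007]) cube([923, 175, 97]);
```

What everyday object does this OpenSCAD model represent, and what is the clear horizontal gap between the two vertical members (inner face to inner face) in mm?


A door frame. The clear opening width is 827 mm.

Two 2007 mm tall posts with a header on top — a door frame. The left jamb is 48 mm wide at x = 0; the right jamb starts at x = 875. The clear opening is 875 − 48 = 827 mm.


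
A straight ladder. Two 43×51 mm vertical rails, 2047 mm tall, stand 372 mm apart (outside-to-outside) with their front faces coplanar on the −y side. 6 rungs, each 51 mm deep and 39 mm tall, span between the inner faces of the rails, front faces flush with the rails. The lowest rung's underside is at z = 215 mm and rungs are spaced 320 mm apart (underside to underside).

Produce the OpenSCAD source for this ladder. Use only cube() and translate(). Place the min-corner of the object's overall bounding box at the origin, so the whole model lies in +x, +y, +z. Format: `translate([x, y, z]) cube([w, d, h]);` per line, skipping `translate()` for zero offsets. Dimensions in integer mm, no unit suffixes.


cube([43, 51, 2047]);
translate([329, 0, 0]) cube([43, 51, 2047]);
translate([43, 0, 215]) cube([286, 51, 39]);
translate([43, 0, 535]) cube([286, 51, 39]);
translate([43, 0, 855]) cube([286, 51, 39]);
translate([43, 0, 1175]) cube([286, 51, 39]);
translate([43, 0, 1495]) cube([286, 51, 39]);
translate([43, 0, 1815]) cube([286, 51, 39]);


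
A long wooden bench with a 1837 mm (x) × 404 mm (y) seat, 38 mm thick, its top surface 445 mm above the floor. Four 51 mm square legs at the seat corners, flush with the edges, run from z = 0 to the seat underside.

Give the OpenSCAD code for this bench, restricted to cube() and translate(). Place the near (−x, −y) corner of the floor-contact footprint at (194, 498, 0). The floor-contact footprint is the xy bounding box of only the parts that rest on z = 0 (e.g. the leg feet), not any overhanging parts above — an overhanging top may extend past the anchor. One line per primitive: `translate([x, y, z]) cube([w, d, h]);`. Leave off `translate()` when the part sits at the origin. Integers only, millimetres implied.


translate([194, 498, 407]) cube([1837, 404, 38]);
translate([194, 498, 0]) cube([51, 51, 407]);
translate([194, 851, 0]) cube([51, 51, 407]);
translate([1980, 498, 0]) cube([51, 51, 407]);
translate([1980, 851, 0]) cube([51, 51, 407]);


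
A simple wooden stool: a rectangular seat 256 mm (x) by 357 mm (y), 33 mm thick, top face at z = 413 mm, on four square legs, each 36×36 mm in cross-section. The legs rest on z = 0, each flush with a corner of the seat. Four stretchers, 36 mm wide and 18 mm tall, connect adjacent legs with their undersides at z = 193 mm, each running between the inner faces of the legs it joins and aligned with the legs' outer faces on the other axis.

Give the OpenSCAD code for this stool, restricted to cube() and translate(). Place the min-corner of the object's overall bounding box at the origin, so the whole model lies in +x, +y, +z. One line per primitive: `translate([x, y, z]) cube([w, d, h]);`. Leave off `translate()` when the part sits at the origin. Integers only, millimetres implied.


// leg_h = 413 - 33 = 380
// stretcher span = 256 - 2*36 = 184
translate([0, 0, 380]) cube([256, 357, 33]);
cube([36, 36, 380]);
translate([220, 0, 0]) cube([36, 36, 380]);
translate([0, 321, 0]) cube([36, 36, 380]);
translate([220, 321, 0]) cube([36, 36, 380]);
translate([36, 0, 193]) cube([184, 36, 18]);
translate([36, 321, 193]) cube([184, 36, 18]);
translate([0, 36, 193]) cube([36, 285, 18]);
translate([220, 36, 193]) cube([36, 285, 18]);


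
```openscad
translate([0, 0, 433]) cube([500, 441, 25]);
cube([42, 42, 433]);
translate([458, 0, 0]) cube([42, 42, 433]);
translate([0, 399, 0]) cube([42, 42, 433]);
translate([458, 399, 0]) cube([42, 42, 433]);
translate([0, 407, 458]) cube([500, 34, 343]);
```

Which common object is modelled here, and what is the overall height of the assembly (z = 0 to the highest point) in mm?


A chair. The overall height is 801 mm.

A slab on four corner posts with a tall panel at the back — a chair. The seat slab sits at z = 433 with thickness 25, and the 343 mm backrest starts at the seat top, so the overall height is 433 + 25 + 343 = 801 mm.


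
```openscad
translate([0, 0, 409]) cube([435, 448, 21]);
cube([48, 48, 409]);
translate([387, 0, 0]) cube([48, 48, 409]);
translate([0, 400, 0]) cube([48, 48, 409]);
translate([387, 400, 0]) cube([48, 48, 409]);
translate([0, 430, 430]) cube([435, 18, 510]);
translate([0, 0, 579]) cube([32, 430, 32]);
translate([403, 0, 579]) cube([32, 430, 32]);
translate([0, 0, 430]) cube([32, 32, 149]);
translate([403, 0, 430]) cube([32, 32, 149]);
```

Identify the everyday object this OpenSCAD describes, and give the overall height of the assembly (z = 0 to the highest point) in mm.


A chair. The overall height is 940 mm.

A slab on four corner posts with a tall panel at the back — a chair. The seat slab sits at z = 409 with thickness 21, and the 510 mm backrest starts at the seat top, so the overall height is 409 + 21 + 510 = 940 mm.


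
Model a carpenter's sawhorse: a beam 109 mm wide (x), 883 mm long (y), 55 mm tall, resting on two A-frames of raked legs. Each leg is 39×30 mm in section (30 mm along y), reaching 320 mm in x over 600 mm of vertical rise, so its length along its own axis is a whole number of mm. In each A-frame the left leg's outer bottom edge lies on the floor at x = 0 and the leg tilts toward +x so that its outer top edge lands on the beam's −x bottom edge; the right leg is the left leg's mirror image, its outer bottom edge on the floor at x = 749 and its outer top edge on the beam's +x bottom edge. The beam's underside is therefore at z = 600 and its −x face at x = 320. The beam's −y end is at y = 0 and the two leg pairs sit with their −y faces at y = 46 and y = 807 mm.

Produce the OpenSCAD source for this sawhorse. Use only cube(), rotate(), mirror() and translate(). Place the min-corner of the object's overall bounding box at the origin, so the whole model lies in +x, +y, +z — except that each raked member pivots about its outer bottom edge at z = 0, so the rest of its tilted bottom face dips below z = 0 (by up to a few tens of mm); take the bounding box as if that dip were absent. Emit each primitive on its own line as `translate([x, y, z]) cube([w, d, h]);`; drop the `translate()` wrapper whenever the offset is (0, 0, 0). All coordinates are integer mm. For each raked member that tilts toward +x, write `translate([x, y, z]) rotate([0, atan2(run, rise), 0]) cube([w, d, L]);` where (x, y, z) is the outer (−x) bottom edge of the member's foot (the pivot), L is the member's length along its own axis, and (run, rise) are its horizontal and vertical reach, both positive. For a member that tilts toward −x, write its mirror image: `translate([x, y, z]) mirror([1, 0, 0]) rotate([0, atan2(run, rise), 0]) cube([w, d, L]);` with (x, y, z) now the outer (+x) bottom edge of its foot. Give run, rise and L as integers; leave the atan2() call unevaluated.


translate([320, 0, 600]) cube([109, 883, 55]);
translate([0, 46, 0]) rotate([0, atan2(320, 600), 0]) cube([39, 30, 680]);
translate([749, 46, 0]) mirror([1, 0, 0]) rotate([0, atan2(320, 600), 0]) cube([39, 30, 680]);
translate([0, 807, 0]) rotate([0, atan2(320, 600), 0]) cube([39, 30, 680]);
translate([749, 807, 0]) mirror([1, 0, 0]) rotate([0, atan2(320, 600), 0]) cube([39, 30, 680]);


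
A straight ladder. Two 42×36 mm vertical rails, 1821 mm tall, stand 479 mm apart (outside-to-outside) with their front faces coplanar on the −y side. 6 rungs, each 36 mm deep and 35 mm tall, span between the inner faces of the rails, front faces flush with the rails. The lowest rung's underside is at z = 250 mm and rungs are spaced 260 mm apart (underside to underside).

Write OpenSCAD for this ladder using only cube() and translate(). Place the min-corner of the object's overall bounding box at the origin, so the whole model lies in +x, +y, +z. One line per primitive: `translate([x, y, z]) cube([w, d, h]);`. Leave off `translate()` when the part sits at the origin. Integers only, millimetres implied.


cube([42, 36, 1821]);
translate([437, 0, 0]) cube([42, 36, 1821]);
translate([42, 0, 250]) cube([395, 36, 35]);
translate([42, 0, 510]) cube([395, 36, 35]);
translate([42, 0, 770]) cube([395, 36, 35]);
translate([42, 0, 1030]) cube([395, 36, 35]);
translate([42, 0, 1290]) cube([395, 36, 35]);
translate([42, 0, 1550]) cube([395, 36, 35]);


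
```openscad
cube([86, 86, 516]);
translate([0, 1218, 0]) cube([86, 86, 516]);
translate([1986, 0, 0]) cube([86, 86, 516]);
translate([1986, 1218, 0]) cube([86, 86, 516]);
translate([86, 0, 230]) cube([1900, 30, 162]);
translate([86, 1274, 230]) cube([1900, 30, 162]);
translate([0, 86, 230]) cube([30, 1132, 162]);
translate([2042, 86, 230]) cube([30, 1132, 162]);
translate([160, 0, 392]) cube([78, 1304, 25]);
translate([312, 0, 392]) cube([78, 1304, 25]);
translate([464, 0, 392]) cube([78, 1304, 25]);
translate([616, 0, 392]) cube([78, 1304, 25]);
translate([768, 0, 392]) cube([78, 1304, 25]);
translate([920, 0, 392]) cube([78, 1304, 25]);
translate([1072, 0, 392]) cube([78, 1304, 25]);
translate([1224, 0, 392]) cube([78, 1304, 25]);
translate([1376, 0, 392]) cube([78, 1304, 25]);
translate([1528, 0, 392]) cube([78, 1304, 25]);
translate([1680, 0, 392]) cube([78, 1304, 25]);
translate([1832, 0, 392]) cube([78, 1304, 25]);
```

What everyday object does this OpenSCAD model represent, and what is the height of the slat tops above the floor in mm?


A bed frame. The slat-top height is 417 mm.

Four posts, four rails, and a row of slats — a bed frame. Slats sit on the rails at z = 230 + 162 = 392; with slat thickness 25, the top is 417 mm.


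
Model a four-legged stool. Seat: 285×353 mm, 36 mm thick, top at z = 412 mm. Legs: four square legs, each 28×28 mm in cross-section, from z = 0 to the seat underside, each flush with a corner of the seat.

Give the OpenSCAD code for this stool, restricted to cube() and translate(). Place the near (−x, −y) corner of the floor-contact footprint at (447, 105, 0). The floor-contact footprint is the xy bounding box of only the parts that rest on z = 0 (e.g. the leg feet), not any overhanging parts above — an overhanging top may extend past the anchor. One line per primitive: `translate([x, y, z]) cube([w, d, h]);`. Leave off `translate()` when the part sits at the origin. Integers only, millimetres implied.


translate([447, 105, 376]) cube([285, 353, 36]);
translate([447, 105, 0]) cube([28, 28, 376]);
translate([704, 105, 0]) cube([28, 28, 376]);
translate([447, 430, 0]) cube([28, 28, 376]);
translate([704, 430, 0]) cube([28, 28, 376]);


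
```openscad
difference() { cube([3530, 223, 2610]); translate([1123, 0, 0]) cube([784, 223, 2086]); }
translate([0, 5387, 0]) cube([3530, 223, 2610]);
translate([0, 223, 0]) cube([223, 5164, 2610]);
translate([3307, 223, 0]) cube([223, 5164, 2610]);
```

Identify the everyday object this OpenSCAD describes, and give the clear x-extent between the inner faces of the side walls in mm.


A single room. The interior width is 3084 mm.

Four walls enclosing a rectangle with a door in the front wall — a room. Outside width 3530 minus two 223 mm walls gives 3084 mm.


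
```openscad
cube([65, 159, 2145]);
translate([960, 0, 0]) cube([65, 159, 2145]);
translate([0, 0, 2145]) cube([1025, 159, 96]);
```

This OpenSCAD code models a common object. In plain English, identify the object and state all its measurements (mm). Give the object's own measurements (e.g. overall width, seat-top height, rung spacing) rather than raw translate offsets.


A door frame. The clear opening is 895 mm wide and 2145 mm high. Two 65 mm wide jambs, 159 mm deep, stand either side of the opening from the floor to the top of the opening. A 96 mm thick head sits across the top of both jambs, spanning the full outside width of the frame.


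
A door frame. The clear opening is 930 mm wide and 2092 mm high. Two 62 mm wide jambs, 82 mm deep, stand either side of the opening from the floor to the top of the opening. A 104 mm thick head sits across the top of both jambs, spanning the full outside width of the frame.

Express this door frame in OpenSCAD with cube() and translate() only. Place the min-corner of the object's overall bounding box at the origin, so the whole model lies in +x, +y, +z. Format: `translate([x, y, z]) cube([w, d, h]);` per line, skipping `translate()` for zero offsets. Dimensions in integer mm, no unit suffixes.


cube([62, 82, 2092]);
translate([992, 0, 0]) cube([62, 82, 2092]);
translate([0, 0, 2092]) cube([1054, 82, 104]);


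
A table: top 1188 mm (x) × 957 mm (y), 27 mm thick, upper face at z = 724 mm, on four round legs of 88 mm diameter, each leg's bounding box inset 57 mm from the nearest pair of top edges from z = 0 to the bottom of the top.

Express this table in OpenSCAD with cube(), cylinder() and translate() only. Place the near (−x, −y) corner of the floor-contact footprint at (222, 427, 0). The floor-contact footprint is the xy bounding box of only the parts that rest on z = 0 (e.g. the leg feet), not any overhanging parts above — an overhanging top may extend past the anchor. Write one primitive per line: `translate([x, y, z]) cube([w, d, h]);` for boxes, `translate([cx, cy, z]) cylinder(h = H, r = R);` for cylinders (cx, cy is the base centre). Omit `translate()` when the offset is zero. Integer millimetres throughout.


translate([165, 370, 697]) cube([1188, 957, 27]);
translate([266, 471, 0]) cylinder(h = 697, r = 44);
translate([1252, 471, 0]) cylinder(h = 697, r = 44);
translate([266, 1226, 0]) cylinder(h = 697, r = 44);
translate([1252, 1226, 0]) cylinder(h = 697, r = 44);


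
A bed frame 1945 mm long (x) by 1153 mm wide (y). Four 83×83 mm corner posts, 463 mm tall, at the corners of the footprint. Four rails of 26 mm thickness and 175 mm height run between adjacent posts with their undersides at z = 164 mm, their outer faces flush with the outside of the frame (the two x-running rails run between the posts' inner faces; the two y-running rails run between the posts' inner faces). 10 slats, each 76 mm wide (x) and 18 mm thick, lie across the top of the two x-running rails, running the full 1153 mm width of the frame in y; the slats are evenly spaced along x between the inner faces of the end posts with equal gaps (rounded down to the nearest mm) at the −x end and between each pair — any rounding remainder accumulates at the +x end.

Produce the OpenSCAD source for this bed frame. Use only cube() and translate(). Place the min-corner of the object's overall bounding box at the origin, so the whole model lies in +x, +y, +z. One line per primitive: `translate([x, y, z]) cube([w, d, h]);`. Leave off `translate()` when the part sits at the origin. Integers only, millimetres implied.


cube([83, 83, 463]);
translate([0, 1070, 0]) cube([83, 83, 463]);
translate([1862, 0, 0]) cube([83, 83, 463]);
translate([1862, 1070, 0]) cube([83, 83, 463]);
translate([83, 0, 164]) cube([1779, 26, 175]);
translate([83, 1127, 164]) cube([1779, 26, 175]);
translate([0, 83, 164]) cube([26, 987, 175]);
translate([1919, 83, 164]) cube([26, 987, 175]);
translate([175, 0, 339]) cube([76, 1153, 18]);
translate([343, 0, 339]) cube([76, 1153, 18]);
translate([511, 0, 339]) cube([76, 1153, 18]);
translate([679, 0, 339]) cube([76, 1153, 18]);
translate([847, 0, 339]) cube([76, 1153, 18]);
translate([1015, 0, 339]) cube([76, 1153, 18]);
translate([1183, 0, 339]) cube([76, 1153, 18]);
translate([1351, 0, 339]) cube([76, 1153, 18]);
translate([1519, 0, 339]) cube([76, 1153, 18]);
translate([1687, 0, 339]) cube([76, 1153, 18]);


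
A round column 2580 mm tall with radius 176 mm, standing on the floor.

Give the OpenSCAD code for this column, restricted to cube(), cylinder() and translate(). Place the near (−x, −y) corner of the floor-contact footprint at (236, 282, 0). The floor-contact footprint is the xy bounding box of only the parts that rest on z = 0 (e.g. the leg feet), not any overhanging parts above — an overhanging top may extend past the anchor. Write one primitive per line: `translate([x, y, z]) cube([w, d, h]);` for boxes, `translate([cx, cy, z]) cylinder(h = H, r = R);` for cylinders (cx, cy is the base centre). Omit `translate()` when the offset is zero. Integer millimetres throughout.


translate([412, 458, 0]) cylinder(h = 2580, r = 176);


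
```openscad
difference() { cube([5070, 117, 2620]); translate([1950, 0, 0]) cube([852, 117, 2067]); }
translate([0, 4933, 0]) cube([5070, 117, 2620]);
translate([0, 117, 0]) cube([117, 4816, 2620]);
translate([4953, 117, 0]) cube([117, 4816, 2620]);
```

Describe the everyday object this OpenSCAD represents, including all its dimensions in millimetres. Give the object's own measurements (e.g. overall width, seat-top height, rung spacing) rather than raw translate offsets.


A single room: four walls, each 2620 mm tall and 117 mm thick, enclosing an outside footprint 5070×5050 mm (x × y), no floor or roof. The front and back walls (−y and +y sides) run the full x-width; the side walls fit between their inner faces. A door opening 852 mm wide and 2067 mm tall is cut through the front wall from the floor up, its −x edge 1950 mm from the wall's −x end.


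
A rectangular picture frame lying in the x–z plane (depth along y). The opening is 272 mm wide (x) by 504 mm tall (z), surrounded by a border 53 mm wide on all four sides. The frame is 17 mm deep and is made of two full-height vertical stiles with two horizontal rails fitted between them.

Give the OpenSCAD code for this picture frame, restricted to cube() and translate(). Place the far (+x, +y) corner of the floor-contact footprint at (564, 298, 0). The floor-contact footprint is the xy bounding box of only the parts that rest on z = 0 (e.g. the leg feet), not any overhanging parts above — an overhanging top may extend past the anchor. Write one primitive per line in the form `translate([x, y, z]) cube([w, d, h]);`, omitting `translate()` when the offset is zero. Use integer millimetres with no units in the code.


translate([186, 281, 0]) cube([53, 17, 610]);
translate([511, 281, 0]) cube([53, 17, 610]);
translate([239, 281, 0]) cube([272, 17, 53]);
translate([239, 281, 557]) cube([272, 17, 53]);


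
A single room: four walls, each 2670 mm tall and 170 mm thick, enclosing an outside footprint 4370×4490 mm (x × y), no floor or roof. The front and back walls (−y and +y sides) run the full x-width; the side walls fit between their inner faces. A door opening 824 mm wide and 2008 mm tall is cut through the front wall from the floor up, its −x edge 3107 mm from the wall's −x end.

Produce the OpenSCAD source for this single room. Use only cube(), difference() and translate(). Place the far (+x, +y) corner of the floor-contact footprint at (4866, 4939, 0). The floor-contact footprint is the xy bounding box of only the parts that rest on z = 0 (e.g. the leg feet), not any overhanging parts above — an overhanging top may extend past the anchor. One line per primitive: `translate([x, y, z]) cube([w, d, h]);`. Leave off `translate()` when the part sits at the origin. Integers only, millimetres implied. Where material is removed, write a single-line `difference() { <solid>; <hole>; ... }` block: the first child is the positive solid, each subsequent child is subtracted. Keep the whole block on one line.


difference() { translate([496, 449, 0]) cube([4370, 170, 2670]); translate([3603, 449, 0]) cube([824, 170, 2008]); }
translate([496, 4769, 0]) cube([4370, 170, 2670]);
translate([496, 619, 0]) cube([170, 4150, 2670]);
translate([4696, 619, 0]) cube([170, 4150, 2670]);


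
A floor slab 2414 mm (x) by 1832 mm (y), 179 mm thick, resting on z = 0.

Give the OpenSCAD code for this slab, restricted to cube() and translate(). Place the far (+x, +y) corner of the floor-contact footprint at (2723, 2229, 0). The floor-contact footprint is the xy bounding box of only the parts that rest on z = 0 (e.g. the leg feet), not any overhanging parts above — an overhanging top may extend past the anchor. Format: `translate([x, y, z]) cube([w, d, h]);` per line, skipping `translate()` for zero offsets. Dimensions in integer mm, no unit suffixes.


translate([309, 397, 0]) cube([2414, 1832, 179]);


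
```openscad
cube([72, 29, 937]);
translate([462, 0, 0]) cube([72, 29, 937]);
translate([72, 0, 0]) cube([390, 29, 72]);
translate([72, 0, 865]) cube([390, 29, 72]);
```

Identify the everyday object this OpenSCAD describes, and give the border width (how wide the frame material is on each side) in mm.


A picture frame. The border width is 72 mm.

Four thin pieces enclosing a rectangular opening — a picture frame. The two full-height stiles are 937 mm tall; the top rail sits at z = 865 and is 72 mm tall, so the border above the opening is 937 − 865 = 72 mm, matching the stile x-width.


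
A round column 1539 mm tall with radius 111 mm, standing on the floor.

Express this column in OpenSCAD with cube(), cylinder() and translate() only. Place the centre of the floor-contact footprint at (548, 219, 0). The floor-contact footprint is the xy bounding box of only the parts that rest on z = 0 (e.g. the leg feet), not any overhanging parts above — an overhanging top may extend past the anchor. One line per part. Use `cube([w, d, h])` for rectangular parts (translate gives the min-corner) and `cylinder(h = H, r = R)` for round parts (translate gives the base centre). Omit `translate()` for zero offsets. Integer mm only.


translate([548, 219, 0]) cylinder(h = 1539, r = 111);


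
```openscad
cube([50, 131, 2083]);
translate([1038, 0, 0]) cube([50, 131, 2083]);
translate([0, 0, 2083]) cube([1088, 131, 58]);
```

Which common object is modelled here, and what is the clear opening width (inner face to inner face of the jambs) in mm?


A door frame. The clear opening width is 988 mm.

Two 2083 mm tall posts with a header on top — a door frame. The left jamb is 50 mm wide at x = 0; the right jamb starts at x = 1038. The clear opening is 1038 − 50 = 988 mm.


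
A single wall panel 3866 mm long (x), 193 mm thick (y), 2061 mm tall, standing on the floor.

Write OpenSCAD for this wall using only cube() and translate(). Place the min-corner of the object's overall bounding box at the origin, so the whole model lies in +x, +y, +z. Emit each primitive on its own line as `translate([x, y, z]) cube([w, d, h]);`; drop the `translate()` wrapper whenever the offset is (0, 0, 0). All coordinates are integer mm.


cube([3866, 193, 2061]);


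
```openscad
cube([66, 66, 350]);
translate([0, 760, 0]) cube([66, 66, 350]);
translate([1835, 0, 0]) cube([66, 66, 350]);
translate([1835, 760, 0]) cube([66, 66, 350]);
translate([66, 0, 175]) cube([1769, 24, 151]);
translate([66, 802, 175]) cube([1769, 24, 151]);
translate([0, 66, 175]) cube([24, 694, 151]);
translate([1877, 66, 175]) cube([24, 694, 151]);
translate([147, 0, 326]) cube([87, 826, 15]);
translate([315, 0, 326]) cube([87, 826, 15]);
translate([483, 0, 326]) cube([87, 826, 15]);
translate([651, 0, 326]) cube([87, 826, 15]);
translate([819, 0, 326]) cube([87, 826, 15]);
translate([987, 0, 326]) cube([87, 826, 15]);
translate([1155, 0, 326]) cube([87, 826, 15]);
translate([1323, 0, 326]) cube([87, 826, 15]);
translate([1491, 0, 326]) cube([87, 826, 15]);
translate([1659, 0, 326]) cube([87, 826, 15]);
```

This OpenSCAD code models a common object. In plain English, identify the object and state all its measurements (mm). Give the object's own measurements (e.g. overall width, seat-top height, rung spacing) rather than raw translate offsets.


A bed frame 1901 mm long (x) by 826 mm wide (y). Four 66×66 mm corner posts, 350 mm tall, at the corners of the footprint. Four rails of 24 mm thickness and 151 mm height run between adjacent posts with their undersides at z = 175 mm, their outer faces flush with the outside of the frame (the two x-running rails run between the posts' inner faces; the two y-running rails run between the posts' inner faces). 10 slats, each 87 mm wide (x) and 15 mm thick, lie across the top of the two x-running rails, running the full 826 mm width of the frame in y; along x they sit between the end posts with a 81 mm gap after the −x posts and between neighbouring slats, leaving 89 mm before the +x posts.


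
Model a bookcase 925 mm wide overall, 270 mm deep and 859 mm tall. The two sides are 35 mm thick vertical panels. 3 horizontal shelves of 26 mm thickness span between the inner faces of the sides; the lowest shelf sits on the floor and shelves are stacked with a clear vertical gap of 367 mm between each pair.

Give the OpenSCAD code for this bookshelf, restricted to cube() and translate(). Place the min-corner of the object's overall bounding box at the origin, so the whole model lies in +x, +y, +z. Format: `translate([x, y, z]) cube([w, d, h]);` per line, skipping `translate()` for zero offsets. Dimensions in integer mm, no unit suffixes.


cube([35, 270, 859]);
translate([890, 0, 0]) cube([35, 270, 859]);
translate([35, 0, 0]) cube([855, 270, 26]);
translate([35, 0, 393]) cube([855, 270, 26]);
translate([35, 0, 786]) cube([855, 270, 26]);


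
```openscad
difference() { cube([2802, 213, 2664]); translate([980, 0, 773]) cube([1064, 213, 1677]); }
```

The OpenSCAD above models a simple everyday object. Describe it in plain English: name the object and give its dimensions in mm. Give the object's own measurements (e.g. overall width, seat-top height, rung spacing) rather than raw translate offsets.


A wall 2802 mm long (x), 213 mm thick (y), 2664 mm tall, with a rectangular window opening cut through it. The opening is 1064 mm wide and 1677 mm tall; its sill is at z = 773 mm and its near (−x) edge is 980 mm from the wall's −x end. The opening passes through the full wall thickness.


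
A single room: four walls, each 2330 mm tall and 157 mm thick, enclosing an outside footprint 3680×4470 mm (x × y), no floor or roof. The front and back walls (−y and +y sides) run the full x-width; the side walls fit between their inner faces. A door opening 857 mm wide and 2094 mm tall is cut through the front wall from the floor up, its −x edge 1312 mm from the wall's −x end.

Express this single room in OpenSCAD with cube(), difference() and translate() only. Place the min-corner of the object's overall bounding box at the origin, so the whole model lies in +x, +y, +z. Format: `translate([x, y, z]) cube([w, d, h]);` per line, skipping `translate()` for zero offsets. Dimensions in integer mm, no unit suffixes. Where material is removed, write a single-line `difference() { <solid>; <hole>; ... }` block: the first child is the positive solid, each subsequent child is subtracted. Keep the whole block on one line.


difference() { cube([3680, 157, 2330]); translate([1312, 0, 0]) cube([857, 157, 2094]); }
translate([0, 4313, 0]) cube([3680, 157, 2330]);
translate([0, 157, 0]) cube([157, 4156, 2330]);
translate([3523, 157, 0]) cube([157, 4156, 2330]);


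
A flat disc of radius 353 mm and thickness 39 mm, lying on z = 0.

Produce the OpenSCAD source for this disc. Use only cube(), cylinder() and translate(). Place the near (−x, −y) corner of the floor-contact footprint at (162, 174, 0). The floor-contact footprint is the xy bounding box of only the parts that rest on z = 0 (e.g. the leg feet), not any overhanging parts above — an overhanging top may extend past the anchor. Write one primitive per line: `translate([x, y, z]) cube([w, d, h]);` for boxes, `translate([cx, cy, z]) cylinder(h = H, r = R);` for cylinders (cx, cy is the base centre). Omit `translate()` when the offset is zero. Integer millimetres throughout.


translate([515, 527, 0]) cylinder(h = 39, r = 353);


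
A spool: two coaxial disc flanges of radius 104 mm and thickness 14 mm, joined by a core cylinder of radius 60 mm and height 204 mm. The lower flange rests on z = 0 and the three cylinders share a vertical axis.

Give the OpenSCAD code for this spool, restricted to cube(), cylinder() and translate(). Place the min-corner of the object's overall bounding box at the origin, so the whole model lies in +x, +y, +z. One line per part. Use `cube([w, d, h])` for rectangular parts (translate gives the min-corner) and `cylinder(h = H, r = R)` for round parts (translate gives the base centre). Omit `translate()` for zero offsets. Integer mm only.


translate([104, 104, 0]) cylinder(h = 14, r = 104);
translate([104, 104, 14]) cylinder(h = 204, r = 60);
translate([104, 104, 218]) cylinder(h = 14, r = 104);


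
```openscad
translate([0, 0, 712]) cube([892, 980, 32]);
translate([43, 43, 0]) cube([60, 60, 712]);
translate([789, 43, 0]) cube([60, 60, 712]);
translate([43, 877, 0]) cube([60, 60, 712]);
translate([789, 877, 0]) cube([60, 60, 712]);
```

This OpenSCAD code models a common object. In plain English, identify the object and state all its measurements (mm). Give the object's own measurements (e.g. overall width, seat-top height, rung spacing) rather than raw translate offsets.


A table: top 892 mm (x) × 980 mm (y), 32 mm thick, upper face at z = 744 mm, on four 60×60 mm square legs, each inset 43 mm from the nearest pair of top edges from z = 0 to the bottom of the top.


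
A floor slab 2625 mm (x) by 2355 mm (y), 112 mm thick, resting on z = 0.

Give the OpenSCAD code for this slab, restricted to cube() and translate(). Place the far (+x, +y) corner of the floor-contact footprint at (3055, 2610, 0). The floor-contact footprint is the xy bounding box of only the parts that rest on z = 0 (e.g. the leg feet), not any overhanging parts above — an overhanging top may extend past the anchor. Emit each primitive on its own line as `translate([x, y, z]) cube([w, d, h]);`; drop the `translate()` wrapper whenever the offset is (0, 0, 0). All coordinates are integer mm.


translate([430, 255, 0]) cube([2625, 2355, 112]);


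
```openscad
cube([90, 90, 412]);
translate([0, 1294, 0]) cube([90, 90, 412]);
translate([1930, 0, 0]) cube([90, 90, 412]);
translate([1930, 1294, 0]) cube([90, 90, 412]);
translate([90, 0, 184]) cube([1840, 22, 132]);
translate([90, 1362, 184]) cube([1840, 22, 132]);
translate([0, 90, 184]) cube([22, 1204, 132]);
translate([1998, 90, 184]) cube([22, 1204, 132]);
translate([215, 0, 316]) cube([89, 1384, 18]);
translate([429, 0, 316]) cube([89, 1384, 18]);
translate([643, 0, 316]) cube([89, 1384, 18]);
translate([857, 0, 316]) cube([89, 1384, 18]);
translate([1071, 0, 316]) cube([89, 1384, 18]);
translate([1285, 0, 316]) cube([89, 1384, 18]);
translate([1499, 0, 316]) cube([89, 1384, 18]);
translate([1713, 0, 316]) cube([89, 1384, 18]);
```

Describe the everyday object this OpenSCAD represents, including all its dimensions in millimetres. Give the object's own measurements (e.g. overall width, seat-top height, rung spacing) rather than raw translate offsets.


A bed frame 2020 mm long (x) by 1384 mm wide (y). Four 90×90 mm corner posts, 412 mm tall, at the corners of the footprint. Four rails of 22 mm thickness and 132 mm height run between adjacent posts with their undersides at z = 184 mm, their outer faces flush with the outside of the frame (the two x-running rails run between the posts' inner faces; the two y-running rails run between the posts' inner faces). 8 slats, each 89 mm wide (x) and 18 mm thick, lie across the top of the two x-running rails, running the full 1384 mm width of the frame in y; along x they sit between the end posts with a 125 mm gap after the −x posts and between neighbouring slats, leaving 128 mm before the +x posts.


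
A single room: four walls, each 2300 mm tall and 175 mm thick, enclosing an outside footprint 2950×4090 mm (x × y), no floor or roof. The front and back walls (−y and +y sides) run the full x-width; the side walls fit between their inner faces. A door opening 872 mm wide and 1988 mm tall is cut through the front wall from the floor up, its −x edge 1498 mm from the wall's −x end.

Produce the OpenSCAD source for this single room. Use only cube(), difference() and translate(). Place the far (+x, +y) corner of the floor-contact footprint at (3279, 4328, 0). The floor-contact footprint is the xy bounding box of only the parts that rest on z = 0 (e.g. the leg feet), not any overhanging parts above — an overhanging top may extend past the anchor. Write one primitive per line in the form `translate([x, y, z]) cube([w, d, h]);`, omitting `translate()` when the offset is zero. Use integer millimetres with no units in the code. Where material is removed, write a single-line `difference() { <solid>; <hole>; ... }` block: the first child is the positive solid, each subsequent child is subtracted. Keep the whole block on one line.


difference() { translate([329, 238, 0]) cube([2950, 175, 2300]); translate([1827, 238, 0]) cube([872, 175, 1988]); }
translate([329, 4153, 0]) cube([2950, 175, 2300]);
translate([329, 413, 0]) cube([175, 3740, 2300]);
translate([3104, 413, 0]) cube([175, 3740, 2300]);
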